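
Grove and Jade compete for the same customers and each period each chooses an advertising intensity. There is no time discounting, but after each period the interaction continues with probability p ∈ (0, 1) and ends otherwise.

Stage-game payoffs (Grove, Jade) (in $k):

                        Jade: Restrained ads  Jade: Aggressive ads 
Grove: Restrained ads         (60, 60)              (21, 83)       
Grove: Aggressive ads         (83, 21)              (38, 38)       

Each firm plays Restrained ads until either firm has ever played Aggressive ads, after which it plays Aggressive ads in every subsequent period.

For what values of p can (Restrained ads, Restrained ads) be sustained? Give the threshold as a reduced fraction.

23/45

Expected cooperation value is 60 + p·60 + p²·60 + … = 60/(1−p); deviation gives 83 + p·38/(1−p).
60 ≥ 83(1−p) + 38p ⇒ 45p ≥ 23 ⇒ p ≥ 23/45.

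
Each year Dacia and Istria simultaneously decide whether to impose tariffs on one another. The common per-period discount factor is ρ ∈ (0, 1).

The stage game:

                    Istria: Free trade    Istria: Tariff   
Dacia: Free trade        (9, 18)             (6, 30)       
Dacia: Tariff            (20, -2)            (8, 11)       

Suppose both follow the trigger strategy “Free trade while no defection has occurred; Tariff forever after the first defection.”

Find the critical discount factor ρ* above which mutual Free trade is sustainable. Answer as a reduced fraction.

Dacia: cooperation gives 9 each period; deviation gives 20 once then 8 forever.
  9/(1−ρ) ≥ 20 + 8ρ/(1−ρ) ⇒ ρ ≥ 11/12.
Istria: cooperation gives 18 each period; deviation gives 30 once then 11 forever.
  ρ ≥ 12/19.
Both must hold, so the binding constraint is Dacia's: ρ ≥ 11/12.

11/12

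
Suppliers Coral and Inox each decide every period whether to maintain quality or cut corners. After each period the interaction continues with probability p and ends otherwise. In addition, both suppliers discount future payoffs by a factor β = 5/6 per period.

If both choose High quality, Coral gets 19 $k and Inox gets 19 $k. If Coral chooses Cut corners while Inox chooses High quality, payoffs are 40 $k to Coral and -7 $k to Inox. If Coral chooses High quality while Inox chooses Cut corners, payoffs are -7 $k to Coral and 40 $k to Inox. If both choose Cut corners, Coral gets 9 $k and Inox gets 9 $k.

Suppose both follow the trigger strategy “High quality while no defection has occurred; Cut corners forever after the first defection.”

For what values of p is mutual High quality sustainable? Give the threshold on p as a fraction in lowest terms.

Expected continuation weight on next period's payoff is β·p = 5/6·p, which plays the role of the discount factor.
Cooperation requires 5/6·p ≥ (40−19)/(40−9) = 21/31, hence p ≥ 126/155.

126/155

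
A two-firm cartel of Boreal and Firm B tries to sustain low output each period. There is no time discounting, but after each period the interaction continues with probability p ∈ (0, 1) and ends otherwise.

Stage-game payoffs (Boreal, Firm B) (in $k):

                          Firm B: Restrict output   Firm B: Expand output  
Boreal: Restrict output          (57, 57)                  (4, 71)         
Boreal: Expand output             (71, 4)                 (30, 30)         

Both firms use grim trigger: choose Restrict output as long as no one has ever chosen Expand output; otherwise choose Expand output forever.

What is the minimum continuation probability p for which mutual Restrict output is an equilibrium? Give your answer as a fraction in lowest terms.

14/41

With no time discounting, the continuation probability p plays the role of the discount factor.
Grim-trigger IC: 57/(1−p) ≥ 71 + 30p/(1−p) ⇒ p ≥ (71−57)/(71−30) = 14/41.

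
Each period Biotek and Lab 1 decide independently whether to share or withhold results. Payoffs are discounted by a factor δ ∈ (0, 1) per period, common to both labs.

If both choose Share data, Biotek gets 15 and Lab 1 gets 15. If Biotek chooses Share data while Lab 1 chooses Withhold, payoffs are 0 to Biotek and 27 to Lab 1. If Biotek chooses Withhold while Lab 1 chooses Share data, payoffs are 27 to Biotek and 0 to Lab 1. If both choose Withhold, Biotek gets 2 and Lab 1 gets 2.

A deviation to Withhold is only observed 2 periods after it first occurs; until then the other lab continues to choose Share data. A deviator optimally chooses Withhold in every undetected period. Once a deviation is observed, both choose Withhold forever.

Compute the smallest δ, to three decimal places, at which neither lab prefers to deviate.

A deviator earns 27 for 2 periods, then 2 forever; cooperating earns 15 forever. Multiplying the IC by (1−δ):
15 ≥ 27(1−δ^2) + 2δ^2, so 25·δ^2 ≥ 12 and δ^2 ≥ 12/25.
δ ≥ (12/25)^(1/2) ≈ 0.693.

0.693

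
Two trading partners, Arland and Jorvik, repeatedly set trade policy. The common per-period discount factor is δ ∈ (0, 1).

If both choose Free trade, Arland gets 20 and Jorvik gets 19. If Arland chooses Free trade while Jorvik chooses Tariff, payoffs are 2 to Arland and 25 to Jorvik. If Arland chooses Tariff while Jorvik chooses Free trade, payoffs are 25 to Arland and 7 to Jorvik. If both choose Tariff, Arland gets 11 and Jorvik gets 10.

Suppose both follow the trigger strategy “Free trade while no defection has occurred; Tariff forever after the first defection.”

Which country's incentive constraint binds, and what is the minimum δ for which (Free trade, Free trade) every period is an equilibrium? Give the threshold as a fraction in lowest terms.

Jorvik; δ ≥ 2/5

For Arland: deviation gain 25−20 = 5, per-period punishment loss 20−11 = 9. IC gives δ ≥ 5/14.
For Jorvik: gain 6, loss 9 per period, so δ ≥ 6/15 = 2/5.
The tighter constraint is Jorvik's, so cooperation needs δ ≥ 2/5.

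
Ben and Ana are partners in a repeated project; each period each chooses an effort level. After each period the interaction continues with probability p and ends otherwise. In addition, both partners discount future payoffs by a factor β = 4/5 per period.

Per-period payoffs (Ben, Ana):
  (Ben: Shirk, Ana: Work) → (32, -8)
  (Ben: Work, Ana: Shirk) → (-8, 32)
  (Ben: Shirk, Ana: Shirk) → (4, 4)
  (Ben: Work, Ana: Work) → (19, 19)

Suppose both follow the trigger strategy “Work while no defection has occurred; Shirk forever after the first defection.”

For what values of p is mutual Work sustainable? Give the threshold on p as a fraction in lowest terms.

Expected continuation weight on next period's payoff is β·p = 4/5·p, which plays the role of the discount factor.
Cooperation requires 4/5·p ≥ (32−19)/(32−4) = 13/28, hence p ≥ 65/112.

65/112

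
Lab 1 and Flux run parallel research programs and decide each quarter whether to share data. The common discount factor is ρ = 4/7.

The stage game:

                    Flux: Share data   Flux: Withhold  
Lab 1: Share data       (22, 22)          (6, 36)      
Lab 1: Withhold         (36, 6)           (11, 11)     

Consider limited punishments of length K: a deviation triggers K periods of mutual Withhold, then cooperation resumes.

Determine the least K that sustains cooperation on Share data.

Need Σ_{k=1}^{K} ρ^k ≥ (36−22)/(22−11) = 1.2727 at ρ = 4/7.
At K = 5 the sum is 1.2521 < 1.2727; at K = 6 it is 1.2869 ≥ 1.2727.
So the minimum punishment length is K = 6.

6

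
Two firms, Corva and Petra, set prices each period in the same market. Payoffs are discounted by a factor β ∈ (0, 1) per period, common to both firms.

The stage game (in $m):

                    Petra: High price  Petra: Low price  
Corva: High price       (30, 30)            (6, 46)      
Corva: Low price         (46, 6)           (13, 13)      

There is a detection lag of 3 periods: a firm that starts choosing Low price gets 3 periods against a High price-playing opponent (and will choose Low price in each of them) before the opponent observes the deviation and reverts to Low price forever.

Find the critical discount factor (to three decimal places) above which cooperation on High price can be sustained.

0.786

The best deviation is to choose Low price for all 3 undetected periods, earning 46 each, then 13 forever once detected.
Deviation value: 46(1−β^3)/(1−β) + 13β^3/(1−β); cooperation value: 30/(1−β).
IC: 30 ≥ 46(1−β^3) + 13β^3 = 46 − 33β^3.
So β^3 ≥ 16/33, giving β ≥ (16/33)^(1/3) ≈ 0.786.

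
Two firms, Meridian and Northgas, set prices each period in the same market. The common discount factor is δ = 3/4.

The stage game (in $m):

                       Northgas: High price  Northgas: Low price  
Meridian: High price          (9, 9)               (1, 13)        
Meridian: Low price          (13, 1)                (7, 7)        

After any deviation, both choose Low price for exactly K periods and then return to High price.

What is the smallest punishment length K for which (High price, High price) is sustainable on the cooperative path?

IC: δ(1−δ^K)/(1−δ) ≥ (13−9)/(9−7) = 2.
With δ = 3/4: need 1 − δ^K ≥ 2·(1−3/4)/(3/4), i.e. δ^K ≤ 0.3333.
Since (3/4)^3 = 0.4219 and (3/4)^4 = 0.3164, the smallest such K is 4.

4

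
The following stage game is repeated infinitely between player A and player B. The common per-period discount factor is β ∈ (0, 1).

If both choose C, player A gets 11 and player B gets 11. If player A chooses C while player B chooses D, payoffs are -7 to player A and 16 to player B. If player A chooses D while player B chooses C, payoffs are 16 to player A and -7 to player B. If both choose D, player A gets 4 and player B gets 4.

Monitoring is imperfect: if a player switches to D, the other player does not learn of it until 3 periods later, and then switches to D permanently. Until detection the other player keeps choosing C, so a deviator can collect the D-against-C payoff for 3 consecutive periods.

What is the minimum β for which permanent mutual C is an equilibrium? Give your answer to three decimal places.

0.747

A deviator earns 16 for 3 periods, then 4 forever; cooperating earns 11 forever. Multiplying the IC by (1−β):
11 ≥ 16(1−β^3) + 4β^3, so 12·β^3 ≥ 5 and β^3 ≥ 5/12.
β ≥ (5/12)^(1/3) ≈ 0.747.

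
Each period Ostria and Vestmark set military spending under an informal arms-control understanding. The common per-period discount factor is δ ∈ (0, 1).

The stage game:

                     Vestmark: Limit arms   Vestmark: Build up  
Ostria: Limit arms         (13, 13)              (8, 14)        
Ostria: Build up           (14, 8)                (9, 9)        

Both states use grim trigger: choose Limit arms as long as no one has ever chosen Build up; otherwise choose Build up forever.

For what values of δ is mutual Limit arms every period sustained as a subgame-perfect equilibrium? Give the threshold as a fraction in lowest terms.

Under grim trigger the critical discount factor is (T−C)/(T−P) with T = 14, C = 13, P = 9.
δ* = (14−13)/(14−9) = 1/5.

1/5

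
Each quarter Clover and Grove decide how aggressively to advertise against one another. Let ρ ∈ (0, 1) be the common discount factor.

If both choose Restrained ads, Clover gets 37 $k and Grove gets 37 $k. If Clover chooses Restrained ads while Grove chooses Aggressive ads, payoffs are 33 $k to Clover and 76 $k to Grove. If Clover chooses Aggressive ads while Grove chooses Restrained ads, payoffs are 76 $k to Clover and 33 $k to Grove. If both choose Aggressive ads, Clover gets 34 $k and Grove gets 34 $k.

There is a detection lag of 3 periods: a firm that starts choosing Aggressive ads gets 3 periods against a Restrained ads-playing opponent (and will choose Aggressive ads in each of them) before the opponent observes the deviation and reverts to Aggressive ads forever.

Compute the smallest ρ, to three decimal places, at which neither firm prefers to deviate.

The best deviation is to choose Aggressive ads for all 3 undetected periods, earning 76 each, then 34 forever once detected.
Deviation value: 76(1−ρ^3)/(1−ρ) + 34ρ^3/(1−ρ); cooperation value: 37/(1−ρ).
IC: 37 ≥ 76(1−ρ^3) + 34ρ^3 = 76 − 42ρ^3.
So ρ^3 ≥ 39/42 = 13/14, giving ρ ≥ (13/14)^(1/3) ≈ 0.976.

0.976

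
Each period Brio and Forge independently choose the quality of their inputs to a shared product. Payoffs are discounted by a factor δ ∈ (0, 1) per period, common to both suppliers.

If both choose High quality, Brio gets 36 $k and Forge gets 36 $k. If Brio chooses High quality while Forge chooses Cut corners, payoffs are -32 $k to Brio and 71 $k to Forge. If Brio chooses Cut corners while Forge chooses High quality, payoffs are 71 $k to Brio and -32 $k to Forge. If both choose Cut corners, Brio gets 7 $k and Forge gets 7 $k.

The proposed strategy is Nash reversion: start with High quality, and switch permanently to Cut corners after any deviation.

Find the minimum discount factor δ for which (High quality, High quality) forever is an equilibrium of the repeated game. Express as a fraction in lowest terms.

36/(1−δ) ≥ 71 + 7δ/(1−δ)
36 ≥ 71 − 64δ
δ ≥ 35/64.

35/64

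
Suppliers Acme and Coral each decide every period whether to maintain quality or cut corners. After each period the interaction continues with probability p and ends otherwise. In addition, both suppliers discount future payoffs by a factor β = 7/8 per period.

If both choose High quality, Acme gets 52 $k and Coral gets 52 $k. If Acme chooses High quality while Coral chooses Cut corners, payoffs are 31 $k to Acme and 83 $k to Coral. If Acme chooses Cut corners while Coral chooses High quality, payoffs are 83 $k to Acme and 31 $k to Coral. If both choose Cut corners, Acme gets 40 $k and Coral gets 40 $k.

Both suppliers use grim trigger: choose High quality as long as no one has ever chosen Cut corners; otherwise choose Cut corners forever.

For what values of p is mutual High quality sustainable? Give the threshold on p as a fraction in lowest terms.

248/301

With continuation probability p and discount β, the effective per-period discount factor is βp.
Grim-trigger IC: βp ≥ (83−52)/(83−40) = 31/43.
So p ≥ (31/43)/(7/8) = 248/301.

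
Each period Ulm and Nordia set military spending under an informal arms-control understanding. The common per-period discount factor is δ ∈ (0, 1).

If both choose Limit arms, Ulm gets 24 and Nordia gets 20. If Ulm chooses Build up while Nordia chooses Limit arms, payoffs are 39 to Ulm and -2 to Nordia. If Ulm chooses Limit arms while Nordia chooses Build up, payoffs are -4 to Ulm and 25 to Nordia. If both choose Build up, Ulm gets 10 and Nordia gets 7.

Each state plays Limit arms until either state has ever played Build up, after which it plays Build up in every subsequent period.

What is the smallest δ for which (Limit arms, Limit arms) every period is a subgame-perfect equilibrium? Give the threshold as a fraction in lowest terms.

Ulm's threshold: (39−24)/(39−10) = 15/29.
Nordia's threshold: (25−20)/(25−7) = 5/18.
15/29 > 5/18, so Ulm binds and δ* = 15/29.

15/29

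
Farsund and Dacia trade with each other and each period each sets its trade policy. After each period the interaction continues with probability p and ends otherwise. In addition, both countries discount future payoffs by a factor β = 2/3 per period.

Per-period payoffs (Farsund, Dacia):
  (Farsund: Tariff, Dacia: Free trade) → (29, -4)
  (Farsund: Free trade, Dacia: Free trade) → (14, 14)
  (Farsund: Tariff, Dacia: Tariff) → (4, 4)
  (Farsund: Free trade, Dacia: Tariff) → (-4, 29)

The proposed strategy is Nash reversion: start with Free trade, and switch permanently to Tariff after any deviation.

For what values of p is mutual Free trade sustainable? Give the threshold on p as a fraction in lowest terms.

Expected continuation weight on next period's payoff is β·p = 2/3·p, which plays the role of the discount factor.
Cooperation requires 2/3·p ≥ (29−14)/(29−4) = 3/5, hence p ≥ 9/10.

9/10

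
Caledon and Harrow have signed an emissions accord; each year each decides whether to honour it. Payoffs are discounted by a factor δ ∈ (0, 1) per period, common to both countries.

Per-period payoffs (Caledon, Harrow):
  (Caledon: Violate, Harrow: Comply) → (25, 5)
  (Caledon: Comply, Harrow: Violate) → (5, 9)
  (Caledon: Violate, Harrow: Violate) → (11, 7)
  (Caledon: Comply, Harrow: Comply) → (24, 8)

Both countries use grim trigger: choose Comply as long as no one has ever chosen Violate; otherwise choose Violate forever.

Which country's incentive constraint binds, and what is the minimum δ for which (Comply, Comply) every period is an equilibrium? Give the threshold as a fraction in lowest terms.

Caledon's threshold: (25−24)/(25−11) = 1/14.
Harrow's threshold: (9−8)/(9−7) = 1/2.
1/14 < 1/2, so Harrow binds and δ* = 1/2.

Harrow; δ ≥ 1/2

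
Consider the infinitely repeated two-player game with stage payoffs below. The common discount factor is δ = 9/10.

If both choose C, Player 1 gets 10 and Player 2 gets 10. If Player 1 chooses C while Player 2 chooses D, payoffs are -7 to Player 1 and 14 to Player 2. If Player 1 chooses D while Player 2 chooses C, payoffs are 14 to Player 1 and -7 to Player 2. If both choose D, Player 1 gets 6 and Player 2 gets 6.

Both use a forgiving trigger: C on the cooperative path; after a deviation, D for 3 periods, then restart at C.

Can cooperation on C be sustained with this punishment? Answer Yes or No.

A one-shot deviation gives 14 now, then 6 for 3 periods, then back to 10.
Gain from deviating: (14−10) today; loss: (10−6) in each of the next 3 periods.
No-deviation condition: (10−6)(δ+…+δ^3) ≥ 14−10, i.e. δ+…+δ^3 ≥ 1.
At δ = 9/10: δ+…+δ^3 = 2.4390 ≥ 1.0000.
So cooperation is sustainable.

Yes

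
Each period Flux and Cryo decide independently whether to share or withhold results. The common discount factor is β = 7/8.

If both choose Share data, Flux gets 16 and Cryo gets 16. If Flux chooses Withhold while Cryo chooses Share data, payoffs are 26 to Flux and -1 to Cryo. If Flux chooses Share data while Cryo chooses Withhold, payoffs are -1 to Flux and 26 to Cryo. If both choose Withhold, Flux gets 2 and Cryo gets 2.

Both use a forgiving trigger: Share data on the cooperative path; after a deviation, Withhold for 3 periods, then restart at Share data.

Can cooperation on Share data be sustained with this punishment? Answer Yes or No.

Comparing payoff streams over the 4 periods until play realigns: cooperate → 16(1+β+…+β^3); deviate → 26 + 2(β+…+β^3).
Cooperation is sustained iff (16−2)(β+…+β^3) ≥ 26−16.
β+…+β^3 = 7/8·(1−(7/8)^3)/(1−7/8) = 2.3105, and (26−16)/(16−2) = 0.7143.
2.3105 ≥ 0.7143, so cooperation is sustainable.

Yes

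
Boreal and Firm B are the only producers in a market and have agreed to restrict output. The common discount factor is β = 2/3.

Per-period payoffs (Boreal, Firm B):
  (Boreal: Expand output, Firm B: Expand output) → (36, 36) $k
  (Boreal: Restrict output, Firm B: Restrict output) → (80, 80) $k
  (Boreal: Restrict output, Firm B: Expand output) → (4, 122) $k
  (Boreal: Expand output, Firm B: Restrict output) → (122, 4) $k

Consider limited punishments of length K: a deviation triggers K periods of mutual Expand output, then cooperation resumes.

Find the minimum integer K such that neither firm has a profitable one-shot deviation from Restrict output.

2

No profitable deviation requires (80−36)(β+…+β^K) ≥ 122−80, i.e. β+…+β^K ≥ 21/22 ≈ 0.9545.
With β = 2/3, the partial sums are K=1: 0.6667, K=2: 1.1111.
K = 2 is the first length at which the sum reaches 0.9545.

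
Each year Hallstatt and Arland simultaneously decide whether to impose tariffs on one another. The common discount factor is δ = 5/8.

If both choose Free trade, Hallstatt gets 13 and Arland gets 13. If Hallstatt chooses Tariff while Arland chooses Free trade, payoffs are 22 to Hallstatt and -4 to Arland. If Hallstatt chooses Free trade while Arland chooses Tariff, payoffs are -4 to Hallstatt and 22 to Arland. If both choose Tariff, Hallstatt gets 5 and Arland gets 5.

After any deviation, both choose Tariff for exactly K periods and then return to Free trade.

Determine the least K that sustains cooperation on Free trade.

3

Need Σ_{k=1}^{K} δ^k ≥ (22−13)/(13−5) = 1.1250 at δ = 5/8.
At K = 2 the sum is 1.0156 < 1.1250; at K = 3 it is 1.2598 ≥ 1.1250.
So the minimum punishment length is K = 3.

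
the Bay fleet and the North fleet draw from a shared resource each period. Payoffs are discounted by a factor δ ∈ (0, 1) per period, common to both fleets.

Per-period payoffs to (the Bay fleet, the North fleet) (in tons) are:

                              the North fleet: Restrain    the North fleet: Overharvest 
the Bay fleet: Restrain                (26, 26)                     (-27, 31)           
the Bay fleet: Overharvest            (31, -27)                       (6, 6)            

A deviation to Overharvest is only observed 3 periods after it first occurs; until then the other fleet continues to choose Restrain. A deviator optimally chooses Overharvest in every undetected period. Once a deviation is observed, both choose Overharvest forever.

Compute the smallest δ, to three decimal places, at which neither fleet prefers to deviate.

Deviating for the 3 undetected periods gains 31−26 = 5 per period over cooperation, then loses 26−6 = 20 per period forever once punishment starts.
Gain: 5(1 + δ + … + δ^2); loss: 20·δ^3/(1−δ).
No profitable deviation ⇔ 5(1−δ^3) ≤ 20·δ^3, i.e. δ^3 ≥ 5/(5+20) = 1/5.
Hence δ ≥ (1/5)^(1/3) ≈ 0.585.

0.585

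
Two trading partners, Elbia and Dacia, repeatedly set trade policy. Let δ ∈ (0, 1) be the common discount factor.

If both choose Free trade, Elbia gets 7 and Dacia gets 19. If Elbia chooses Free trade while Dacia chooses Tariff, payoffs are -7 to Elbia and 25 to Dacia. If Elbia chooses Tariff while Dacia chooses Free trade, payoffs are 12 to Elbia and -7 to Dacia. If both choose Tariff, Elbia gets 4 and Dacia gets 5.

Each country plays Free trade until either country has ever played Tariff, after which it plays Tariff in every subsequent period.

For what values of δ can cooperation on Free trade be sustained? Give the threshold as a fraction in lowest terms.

Elbia's threshold: (12−7)/(12−4) = 5/8.
Dacia's threshold: (25−19)/(25−5) = 3/10.
5/8 > 3/10, so Elbia binds and δ* = 5/8.

5/8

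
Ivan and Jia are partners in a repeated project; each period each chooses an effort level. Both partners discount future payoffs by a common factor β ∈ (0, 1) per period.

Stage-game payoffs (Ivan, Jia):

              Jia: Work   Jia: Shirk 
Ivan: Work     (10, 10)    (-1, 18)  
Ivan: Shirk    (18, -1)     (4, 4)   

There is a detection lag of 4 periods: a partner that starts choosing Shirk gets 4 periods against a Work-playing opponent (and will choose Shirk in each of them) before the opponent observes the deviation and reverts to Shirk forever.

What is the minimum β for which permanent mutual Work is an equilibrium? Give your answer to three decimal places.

0.869

The best deviation is to choose Shirk for all 4 undetected periods, earning 18 each, then 4 forever once detected.
Deviation value: 18(1−β^4)/(1−β) + 4β^4/(1−β); cooperation value: 10/(1−β).
IC: 10 ≥ 18(1−β^4) + 4β^4 = 18 − 14β^4.
So β^4 ≥ 8/14 = 4/7, giving β ≥ (4/7)^(1/4) ≈ 0.869.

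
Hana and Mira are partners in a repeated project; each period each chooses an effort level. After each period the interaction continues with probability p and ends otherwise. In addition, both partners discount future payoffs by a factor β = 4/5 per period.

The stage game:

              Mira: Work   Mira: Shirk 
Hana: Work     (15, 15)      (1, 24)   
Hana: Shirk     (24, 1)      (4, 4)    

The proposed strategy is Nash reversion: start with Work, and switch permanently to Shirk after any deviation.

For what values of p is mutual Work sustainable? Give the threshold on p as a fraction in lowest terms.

9/16

With continuation probability p and discount β, the effective per-period discount factor is βp.
Grim-trigger IC: βp ≥ (24−15)/(24−4) = 9/20.
So p ≥ (9/20)/(4/5) = 9/16.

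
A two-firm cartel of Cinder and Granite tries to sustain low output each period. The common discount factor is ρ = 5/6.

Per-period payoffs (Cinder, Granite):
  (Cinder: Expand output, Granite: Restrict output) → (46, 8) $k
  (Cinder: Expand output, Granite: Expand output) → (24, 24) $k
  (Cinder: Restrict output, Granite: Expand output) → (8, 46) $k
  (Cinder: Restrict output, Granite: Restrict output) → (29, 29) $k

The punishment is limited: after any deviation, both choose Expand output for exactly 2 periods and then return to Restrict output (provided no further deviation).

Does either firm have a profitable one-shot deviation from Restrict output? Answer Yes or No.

Yes

IC: ρ+…+ρ^2 ≥ (46−29)/(29−24) = 17/5.
At ρ = 5/6: partial sum = 1.5278 < 3.4000. Cooperation not sustainable.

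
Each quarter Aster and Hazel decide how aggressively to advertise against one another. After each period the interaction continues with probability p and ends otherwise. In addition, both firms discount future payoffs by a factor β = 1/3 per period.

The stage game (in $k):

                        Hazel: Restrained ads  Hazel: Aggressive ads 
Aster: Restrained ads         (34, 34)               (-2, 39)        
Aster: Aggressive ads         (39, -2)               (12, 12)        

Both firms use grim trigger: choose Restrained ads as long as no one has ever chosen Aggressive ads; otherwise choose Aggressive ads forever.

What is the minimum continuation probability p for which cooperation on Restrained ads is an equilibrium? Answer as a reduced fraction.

Expected continuation weight on next period's payoff is β·p = 1/3·p, which plays the role of the discount factor.
Cooperation requires 1/3·p ≥ (39−34)/(39−12) = 5/27, hence p ≥ 5/9.

5/9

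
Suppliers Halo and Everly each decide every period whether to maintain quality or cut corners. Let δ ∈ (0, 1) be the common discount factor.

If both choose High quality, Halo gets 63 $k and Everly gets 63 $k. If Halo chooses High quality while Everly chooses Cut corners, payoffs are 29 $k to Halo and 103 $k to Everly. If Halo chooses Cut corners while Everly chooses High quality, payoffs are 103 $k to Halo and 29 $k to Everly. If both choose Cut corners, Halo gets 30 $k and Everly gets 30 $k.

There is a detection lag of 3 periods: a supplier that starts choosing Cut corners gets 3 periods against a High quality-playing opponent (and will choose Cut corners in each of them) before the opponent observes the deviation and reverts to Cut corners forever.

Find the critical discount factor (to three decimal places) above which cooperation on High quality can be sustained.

The best deviation is to choose Cut corners for all 3 undetected periods, earning 103 each, then 30 forever once detected.
Deviation value: 103(1−δ^3)/(1−δ) + 30δ^3/(1−δ); cooperation value: 63/(1−δ).
IC: 63 ≥ 103(1−δ^3) + 30δ^3 = 103 − 73δ^3.
So δ^3 ≥ 40/73, giving δ ≥ (40/73)^(1/3) ≈ 0.818.

0.818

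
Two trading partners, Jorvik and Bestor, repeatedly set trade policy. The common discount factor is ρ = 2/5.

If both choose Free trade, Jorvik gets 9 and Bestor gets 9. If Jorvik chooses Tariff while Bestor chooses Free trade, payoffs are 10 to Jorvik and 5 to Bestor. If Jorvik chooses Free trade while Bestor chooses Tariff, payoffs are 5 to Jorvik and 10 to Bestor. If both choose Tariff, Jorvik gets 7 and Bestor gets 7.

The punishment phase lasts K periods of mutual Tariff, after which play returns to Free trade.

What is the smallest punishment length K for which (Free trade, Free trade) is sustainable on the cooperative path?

2

IC: ρ(1−ρ^K)/(1−ρ) ≥ (10−9)/(9−7) = 1/2.
With ρ = 2/5: need 1 − ρ^K ≥ 1/2·(1−2/5)/(2/5), i.e. ρ^K ≤ 0.2500.
Since (2/5)^1 = 0.4000 and (2/5)^2 = 0.1600, the smallest such K is 2.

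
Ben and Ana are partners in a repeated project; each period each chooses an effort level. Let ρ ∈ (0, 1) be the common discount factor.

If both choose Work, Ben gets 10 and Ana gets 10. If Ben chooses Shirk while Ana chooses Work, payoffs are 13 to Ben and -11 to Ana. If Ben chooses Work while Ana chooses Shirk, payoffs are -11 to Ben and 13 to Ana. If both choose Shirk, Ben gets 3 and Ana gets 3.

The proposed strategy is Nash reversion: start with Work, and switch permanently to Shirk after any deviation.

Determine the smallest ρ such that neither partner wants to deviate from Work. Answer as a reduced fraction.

Under grim trigger the critical discount factor is (T−C)/(T−P) with T = 13, C = 10, P = 3.
ρ* = (13−10)/(13−3) = 3/10.

3/10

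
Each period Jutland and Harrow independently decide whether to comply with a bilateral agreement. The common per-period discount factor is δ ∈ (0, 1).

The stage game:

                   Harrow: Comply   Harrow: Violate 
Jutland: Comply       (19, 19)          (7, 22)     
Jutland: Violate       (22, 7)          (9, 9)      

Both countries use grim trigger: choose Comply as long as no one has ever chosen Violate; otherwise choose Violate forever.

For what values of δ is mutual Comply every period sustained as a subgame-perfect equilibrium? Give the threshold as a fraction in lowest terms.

One-period gain from deviating is 22 − 19 = 3. The loss is 19 − 9 = 10 in every subsequent period, with present value 10·δ/(1−δ).
Deviation is unprofitable when 10·δ/(1−δ) ≥ 3, i.e. δ/(1−δ) ≥ 3/10.
Equivalently δ ≥ 3/(3+10) = 3/13.

3/13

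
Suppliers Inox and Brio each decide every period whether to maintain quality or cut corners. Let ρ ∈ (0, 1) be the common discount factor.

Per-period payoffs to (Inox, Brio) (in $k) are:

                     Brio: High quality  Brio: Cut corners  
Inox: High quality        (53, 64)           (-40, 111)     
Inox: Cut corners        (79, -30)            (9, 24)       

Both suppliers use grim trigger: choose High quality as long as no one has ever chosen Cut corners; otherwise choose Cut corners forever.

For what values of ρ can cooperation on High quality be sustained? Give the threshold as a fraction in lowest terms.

47/87

For Inox: deviation gain 79−53 = 26, per-period punishment loss 53−9 = 44. IC gives ρ ≥ 26/70 = 13/35.
For Brio: gain 47, loss 40 per period, so ρ ≥ 47/87.
The tighter constraint is Brio's, so cooperation needs ρ ≥ 47/87.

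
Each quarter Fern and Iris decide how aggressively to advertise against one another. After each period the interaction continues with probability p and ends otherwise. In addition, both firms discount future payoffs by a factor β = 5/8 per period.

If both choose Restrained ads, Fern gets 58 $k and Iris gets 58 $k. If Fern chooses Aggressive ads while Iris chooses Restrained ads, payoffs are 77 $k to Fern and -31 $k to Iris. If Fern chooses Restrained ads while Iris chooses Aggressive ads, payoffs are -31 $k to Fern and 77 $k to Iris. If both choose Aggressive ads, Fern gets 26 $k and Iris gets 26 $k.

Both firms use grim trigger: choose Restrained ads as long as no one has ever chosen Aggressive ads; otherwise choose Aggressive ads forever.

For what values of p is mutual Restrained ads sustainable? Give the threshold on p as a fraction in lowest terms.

152/255

With continuation probability p and discount β, the effective per-period discount factor is βp.
Grim-trigger IC: βp ≥ (77−58)/(77−26) = 19/51.
So p ≥ (19/51)/(5/8) = 152/255.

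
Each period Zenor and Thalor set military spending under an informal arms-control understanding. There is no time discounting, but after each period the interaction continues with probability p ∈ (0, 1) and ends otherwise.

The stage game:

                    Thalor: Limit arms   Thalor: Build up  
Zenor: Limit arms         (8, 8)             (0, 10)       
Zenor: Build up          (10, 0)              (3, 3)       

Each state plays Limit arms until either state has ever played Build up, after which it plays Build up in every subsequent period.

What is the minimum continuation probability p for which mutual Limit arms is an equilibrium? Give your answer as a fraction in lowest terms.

Expected cooperation value is 8 + p·8 + p²·8 + … = 8/(1−p); deviation gives 10 + p·3/(1−p).
8 ≥ 10(1−p) + 3p ⇒ 7p ≥ 2 ⇒ p ≥ 2/7.

2/7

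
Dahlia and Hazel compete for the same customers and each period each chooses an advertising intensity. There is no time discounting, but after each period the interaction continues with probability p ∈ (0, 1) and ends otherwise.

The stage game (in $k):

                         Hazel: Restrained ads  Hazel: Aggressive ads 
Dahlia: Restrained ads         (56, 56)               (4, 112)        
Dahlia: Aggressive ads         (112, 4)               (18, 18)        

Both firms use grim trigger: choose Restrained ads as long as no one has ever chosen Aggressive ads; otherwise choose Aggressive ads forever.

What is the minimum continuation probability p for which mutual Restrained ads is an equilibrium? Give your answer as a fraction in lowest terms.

28/47

With no time discounting, the continuation probability p plays the role of the discount factor.
Grim-trigger IC: 56/(1−p) ≥ 112 + 18p/(1−p) ⇒ p ≥ (112−56)/(112−18) = 28/47.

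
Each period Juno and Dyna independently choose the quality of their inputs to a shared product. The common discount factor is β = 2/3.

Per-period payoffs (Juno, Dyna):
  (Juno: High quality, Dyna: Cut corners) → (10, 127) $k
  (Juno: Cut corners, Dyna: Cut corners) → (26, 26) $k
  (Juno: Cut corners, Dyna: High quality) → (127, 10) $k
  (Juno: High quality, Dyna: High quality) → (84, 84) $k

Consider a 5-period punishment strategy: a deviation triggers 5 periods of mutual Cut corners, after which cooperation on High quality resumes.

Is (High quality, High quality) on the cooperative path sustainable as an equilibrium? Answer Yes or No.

Yes

Comparing payoff streams over the 6 periods until play realigns: cooperate → 84(1+β+…+β^5); deviate → 127 + 26(β+…+β^5).
Cooperation is sustained iff (84−26)(β+…+β^5) ≥ 127−84.
β+…+β^5 = 2/3·(1−(2/3)^5)/(1−2/3) = 1.7366, and (127−84)/(84−26) = 0.7414.
1.7366 ≥ 0.7414, so cooperation is sustainable.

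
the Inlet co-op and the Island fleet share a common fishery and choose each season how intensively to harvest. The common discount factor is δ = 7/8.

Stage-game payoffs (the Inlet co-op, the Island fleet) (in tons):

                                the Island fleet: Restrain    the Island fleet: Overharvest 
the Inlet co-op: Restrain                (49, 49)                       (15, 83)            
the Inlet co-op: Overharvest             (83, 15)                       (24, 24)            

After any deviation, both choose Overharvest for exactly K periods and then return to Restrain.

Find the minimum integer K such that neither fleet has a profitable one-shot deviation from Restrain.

IC: δ(1−δ^K)/(1−δ) ≥ (83−49)/(49−24) = 34/25.
With δ = 7/8: need 1 − δ^K ≥ 34/25·(1−7/8)/(7/8), i.e. δ^K ≤ 0.8057.
Since (7/8)^1 = 0.8750 and (7/8)^2 = 0.7656, the smallest such K is 2.

2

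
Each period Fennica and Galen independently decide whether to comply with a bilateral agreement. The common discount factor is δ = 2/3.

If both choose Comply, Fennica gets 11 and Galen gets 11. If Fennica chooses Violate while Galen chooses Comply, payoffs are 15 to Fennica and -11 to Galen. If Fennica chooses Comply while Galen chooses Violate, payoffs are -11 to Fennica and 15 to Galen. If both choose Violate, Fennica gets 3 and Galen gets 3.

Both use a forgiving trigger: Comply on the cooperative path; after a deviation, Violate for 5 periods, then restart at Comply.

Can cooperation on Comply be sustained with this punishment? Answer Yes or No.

Yes

Comparing payoff streams over the 6 periods until play realigns: cooperate → 11(1+δ+…+δ^5); deviate → 15 + 3(δ+…+δ^5).
Cooperation is sustained iff (11−3)(δ+…+δ^5) ≥ 15−11.
δ+…+δ^5 = 2/3·(1−(2/3)^5)/(1−2/3) = 1.7366, and (15−11)/(11−3) = 0.5000.
1.7366 ≥ 0.5000, so cooperation is sustainable.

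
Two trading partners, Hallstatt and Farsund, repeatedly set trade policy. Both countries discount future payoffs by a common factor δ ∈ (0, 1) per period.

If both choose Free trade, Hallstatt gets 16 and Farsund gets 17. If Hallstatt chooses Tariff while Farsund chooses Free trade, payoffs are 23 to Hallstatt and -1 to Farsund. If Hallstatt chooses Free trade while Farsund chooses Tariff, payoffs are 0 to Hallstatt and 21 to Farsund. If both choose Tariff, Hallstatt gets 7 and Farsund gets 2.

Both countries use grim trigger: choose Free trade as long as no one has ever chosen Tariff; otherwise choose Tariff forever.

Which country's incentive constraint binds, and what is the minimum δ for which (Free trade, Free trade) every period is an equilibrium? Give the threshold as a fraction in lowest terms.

Hallstatt: cooperation gives 16 each period; deviation gives 23 once then 7 forever.
  16/(1−δ) ≥ 23 + 7δ/(1−δ) ⇒ δ ≥ 7/16.
Farsund: cooperation gives 17 each period; deviation gives 21 once then 2 forever.
  δ ≥ 4/19.
Both must hold, so the binding constraint is Hallstatt's: δ ≥ 7/16.

Hallstatt; δ ≥ 7/16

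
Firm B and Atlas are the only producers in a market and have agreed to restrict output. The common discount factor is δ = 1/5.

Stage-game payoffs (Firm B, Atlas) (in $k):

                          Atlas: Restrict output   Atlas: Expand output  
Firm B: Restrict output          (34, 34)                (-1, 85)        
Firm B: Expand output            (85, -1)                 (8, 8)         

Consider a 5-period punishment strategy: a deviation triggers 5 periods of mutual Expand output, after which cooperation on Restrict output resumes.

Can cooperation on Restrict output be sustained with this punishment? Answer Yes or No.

Comparing payoff streams over the 6 periods until play realigns: cooperate → 34(1+δ+…+δ^5); deviate → 85 + 8(δ+…+δ^5).
Cooperation is sustained iff (34−8)(δ+…+δ^5) ≥ 85−34.
δ+…+δ^5 = 1/5·(1−(1/5)^5)/(1−1/5) = 0.2499, and (85−34)/(34−8) = 1.9615.
0.2499 < 1.9615, so cooperation is not sustainable.

No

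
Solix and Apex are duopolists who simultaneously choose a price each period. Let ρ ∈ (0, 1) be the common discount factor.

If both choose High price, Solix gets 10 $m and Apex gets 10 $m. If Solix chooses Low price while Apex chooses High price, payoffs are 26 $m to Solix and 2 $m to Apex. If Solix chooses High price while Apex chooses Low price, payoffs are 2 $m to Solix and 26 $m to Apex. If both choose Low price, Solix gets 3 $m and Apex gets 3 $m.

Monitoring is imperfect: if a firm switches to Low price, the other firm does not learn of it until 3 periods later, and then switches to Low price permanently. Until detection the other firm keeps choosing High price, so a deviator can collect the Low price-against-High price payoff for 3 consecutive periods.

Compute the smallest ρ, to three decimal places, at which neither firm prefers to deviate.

A deviator earns 26 for 3 periods, then 3 forever; cooperating earns 10 forever. Multiplying the IC by (1−ρ):
10 ≥ 26(1−ρ^3) + 3ρ^3, so 23·ρ^3 ≥ 16 and ρ^3 ≥ 16/23.
ρ ≥ (16/23)^(1/3) ≈ 0.886.

0.886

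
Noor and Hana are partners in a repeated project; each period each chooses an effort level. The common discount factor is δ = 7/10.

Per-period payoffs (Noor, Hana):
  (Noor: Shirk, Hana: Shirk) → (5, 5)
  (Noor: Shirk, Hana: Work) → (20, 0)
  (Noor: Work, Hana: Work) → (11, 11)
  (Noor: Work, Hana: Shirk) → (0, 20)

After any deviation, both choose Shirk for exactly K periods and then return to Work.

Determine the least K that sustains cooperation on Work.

3

IC: δ(1−δ^K)/(1−δ) ≥ (20−11)/(11−5) = 3/2.
With δ = 7/10: need 1 − δ^K ≥ 3/2·(1−7/10)/(7/10), i.e. δ^K ≤ 0.3571.
Since (7/10)^2 = 0.4900 and (7/10)^3 = 0.3430, the smallest such K is 3.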